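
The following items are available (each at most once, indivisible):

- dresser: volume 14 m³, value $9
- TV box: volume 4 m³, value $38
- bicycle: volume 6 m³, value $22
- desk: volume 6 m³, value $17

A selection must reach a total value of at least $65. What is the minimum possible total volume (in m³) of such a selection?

16

Subsets with value ≥ 65, sorted by total volume:
- TV box+bicycle+desk: volume 16, value 77
- dresser+TV box+bicycle: volume 24, value 69
- dresser+TV box+bicycle+desk: volume 30, value 86
Minimum volume: 16 m³.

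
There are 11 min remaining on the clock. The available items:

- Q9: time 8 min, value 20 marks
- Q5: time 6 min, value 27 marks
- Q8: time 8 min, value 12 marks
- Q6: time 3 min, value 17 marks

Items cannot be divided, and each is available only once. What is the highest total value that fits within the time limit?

44 marks

Check high-value combinations within 11 min:
- Q5+Q6: time 6+3=9, value 27+17=44
- Q9+Q6: time 8+3=11, value 20+17=37
- Q8+Q6: time 8+3=11, value 12+17=29
Best: 44 marks.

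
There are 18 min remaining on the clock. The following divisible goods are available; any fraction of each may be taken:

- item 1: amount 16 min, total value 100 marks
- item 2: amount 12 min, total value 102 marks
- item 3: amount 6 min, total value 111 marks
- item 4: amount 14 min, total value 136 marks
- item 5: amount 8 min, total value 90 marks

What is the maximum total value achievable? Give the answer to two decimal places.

239.86

Take in order of value per unit:
- item 3 (111/6 per unit): all 6 → value 111, running total 111.00
- item 5 (90/8 per unit): all 8 → value 90, running total 201.00
- item 4 (136/14 per unit): 4 of 14 → value 4×136/14 = 38.8571, running total 239.86
Total 239.86.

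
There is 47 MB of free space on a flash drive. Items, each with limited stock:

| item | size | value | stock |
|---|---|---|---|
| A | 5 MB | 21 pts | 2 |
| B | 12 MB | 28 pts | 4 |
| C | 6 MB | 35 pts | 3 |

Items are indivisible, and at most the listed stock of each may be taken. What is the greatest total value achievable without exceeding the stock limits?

Top feasible selections:
- 1×A + 2×B + 3×C: size 47, value 182
- 2×A + 1×B + 3×C: size 40, value 175
- 2×A + 2×B + 2×C: size 46, value 168
Best: 182 pts.

182 pts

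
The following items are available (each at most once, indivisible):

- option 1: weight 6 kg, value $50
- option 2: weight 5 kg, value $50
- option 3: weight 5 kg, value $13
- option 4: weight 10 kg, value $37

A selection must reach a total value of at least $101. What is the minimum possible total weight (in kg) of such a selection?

16

Subsets with value ≥ 101, sorted by total weight:
- option 1+option 2+option 3: weight 16, value 113
- option 1+option 2+option 4: weight 21, value 137
Minimum weight: 16 kg.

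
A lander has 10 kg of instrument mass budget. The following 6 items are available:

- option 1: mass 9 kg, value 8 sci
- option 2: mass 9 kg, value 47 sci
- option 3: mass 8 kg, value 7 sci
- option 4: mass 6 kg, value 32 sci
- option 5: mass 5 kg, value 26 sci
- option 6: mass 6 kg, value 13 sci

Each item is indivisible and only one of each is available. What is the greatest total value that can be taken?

This is a 0/1 knapsack; check combinations near the capacity.
- option 2: mass 9, value 47
- option 4: mass 6, value 32
- option 5: mass 5, value 26
Best: 47 sci.

47 sci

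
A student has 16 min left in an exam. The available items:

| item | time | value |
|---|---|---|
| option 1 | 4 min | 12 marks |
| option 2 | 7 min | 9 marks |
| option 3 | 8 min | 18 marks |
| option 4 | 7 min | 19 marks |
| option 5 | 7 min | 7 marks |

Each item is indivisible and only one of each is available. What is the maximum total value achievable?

37 marks

This is a 0/1 knapsack; check combinations near the capacity.
- option 3+option 4: time 8+7=15, value 18+19=37
- option 1+option 4: time 4+7=11, value 12+19=31
- option 1+option 3: time 4+8=12, value 12+18=30
Best: 37 marks.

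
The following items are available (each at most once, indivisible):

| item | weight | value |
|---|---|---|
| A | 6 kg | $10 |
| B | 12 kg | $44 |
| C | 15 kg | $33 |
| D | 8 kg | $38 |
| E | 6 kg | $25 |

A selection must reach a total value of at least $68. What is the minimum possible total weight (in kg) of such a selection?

18

Subsets with value ≥ 68, sorted by total weight:
- B+E: weight 18, value 69
- B+D: weight 20, value 82
- A+D+E: weight 20, value 73
- C+D: weight 23, value 71
Minimum weight: 18 kg.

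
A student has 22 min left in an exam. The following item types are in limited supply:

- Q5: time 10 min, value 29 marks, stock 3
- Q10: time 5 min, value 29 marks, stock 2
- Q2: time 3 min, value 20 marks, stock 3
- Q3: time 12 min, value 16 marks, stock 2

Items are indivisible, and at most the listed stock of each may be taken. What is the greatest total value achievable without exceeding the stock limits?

Best selections within time 22 and stock limits:
- 2×Q10 + 3×Q2: time 19, value 118
- 2×Q10 + 2×Q2: time 16, value 98
- 1×Q5 + 1×Q10 + 2×Q2: time 21, value 98
- 1×Q10 + 3×Q2: time 14, value 89
Best: 118 marks.

118 marks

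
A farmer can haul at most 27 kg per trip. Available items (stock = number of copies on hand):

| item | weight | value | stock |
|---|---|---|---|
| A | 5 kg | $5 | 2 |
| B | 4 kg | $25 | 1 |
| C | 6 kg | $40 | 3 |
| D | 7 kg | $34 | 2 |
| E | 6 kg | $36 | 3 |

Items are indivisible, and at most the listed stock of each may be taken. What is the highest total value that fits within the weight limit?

$156

Top feasible selections:
- 3×C + 1×E: weight 24, value 156
- 3×C + 1×D: weight 25, value 154
- 2×C + 2×E: weight 24, value 152
- 2×C + 1×D + 1×E: weight 25, value 150
Best: $156.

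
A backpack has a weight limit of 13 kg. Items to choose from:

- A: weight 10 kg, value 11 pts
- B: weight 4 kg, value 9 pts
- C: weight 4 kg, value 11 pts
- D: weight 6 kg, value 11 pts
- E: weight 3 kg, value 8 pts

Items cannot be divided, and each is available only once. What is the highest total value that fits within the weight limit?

30 pts

Check high-value combinations within 13 kg:
- C+D+E: weight 4+6+3=13, value 11+11+8=30
- B+C+E: weight 4+4+3=11, value 9+11+8=28
- B+D+E: weight 4+6+3=13, value 9+11+8=28
- C+D: weight 4+6=10, value 11+11=22
Best: 30 pts.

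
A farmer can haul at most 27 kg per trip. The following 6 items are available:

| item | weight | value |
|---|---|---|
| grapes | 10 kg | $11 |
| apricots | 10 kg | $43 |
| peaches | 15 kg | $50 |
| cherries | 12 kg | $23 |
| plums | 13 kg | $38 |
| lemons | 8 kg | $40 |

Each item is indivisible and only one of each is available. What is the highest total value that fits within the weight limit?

Check high-value combinations within 27 kg:
- apricots+peaches: weight 10+15=25, value 43+50=93
- peaches+lemons: weight 15+8=23, value 50+40=90
- apricots+lemons: weight 10+8=18, value 43+40=83
- apricots+plums: weight 10+13=23, value 43+38=81
Best: $93.

$93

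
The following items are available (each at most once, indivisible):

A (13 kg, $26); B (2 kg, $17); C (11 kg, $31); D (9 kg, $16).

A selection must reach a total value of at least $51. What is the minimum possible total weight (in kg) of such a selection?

Subsets with value ≥ 51, sorted by total weight:
- B+C+D: weight 22, value 64
- A+B+D: weight 24, value 59
- A+C: weight 24, value 57
Minimum weight: 22 kg.

22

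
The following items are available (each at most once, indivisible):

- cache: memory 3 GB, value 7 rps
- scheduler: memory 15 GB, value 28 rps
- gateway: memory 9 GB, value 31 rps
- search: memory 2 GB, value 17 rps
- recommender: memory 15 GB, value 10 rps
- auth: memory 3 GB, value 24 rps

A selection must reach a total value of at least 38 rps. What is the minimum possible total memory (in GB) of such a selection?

5

Subsets with value ≥ 38, sorted by total memory:
- search+auth: memory 5, value 41
- cache+search+auth: memory 8, value 48
- gateway+search: memory 11, value 48
- gateway+auth: memory 12, value 55
Minimum memory: 5 GB.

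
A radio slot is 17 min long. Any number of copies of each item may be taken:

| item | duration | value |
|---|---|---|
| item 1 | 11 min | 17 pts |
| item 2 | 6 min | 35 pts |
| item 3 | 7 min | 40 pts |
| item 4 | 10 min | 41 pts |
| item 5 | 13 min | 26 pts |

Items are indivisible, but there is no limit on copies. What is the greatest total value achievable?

81 pts

Best value-per-unit is item 2 at 35/6; filling with it alone gives 2×35 = 70.
Optimal mix: 1×item 3 + 1×item 4 → duration 17, value 81.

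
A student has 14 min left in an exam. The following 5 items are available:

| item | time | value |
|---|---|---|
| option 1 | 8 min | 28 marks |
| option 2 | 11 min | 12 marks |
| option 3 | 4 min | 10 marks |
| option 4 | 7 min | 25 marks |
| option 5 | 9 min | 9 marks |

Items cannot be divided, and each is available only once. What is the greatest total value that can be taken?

This is a 0/1 knapsack; check combinations near the capacity.
- option 1+option 3: time 8+4=12, value 28+10=38
- option 3+option 4: time 4+7=11, value 10+25=35
- option 1: time 8, value 28
- option 4: time 7, value 25
- option 3+option 5: time 4+9=13, value 10+9=19
Best: 38 marks.

38 marks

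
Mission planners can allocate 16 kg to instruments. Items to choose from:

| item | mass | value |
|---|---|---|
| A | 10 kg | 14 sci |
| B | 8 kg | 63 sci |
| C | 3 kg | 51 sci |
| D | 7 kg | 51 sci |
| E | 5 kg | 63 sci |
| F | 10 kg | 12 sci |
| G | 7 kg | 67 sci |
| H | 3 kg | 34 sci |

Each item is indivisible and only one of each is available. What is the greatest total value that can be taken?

Check high-value combinations within 16 kg:
- C+E+G: mass 3+5+7=15, value 51+63+67=181
- B+C+E: mass 8+3+5=16, value 63+51+63=177
- C+D+E: mass 3+7+5=15, value 51+51+63=165
- E+G+H: mass 5+7+3=15, value 63+67+34=164
Best: 181 sci.

181 sci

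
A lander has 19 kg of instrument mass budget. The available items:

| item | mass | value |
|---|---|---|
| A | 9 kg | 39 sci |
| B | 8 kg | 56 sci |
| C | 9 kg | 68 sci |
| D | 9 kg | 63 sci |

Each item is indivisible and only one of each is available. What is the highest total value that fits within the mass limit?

131 sci

This is a 0/1 knapsack; check combinations near the capacity.
- C+D: mass 9+9=18, value 68+63=131
- B+C: mass 8+9=17, value 56+68=124
- B+D: mass 8+9=17, value 56+63=119
- A+C: mass 9+9=18, value 39+68=107
- A+D: mass 9+9=18, value 39+63=102
Best: 131 sci.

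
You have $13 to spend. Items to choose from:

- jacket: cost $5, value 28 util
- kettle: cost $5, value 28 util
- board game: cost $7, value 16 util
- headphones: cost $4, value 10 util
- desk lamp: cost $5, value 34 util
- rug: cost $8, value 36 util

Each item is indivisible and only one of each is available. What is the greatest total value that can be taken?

Check high-value combinations within $13:
- desk lamp+rug: cost 5+8=13, value 34+36=70
- jacket+rug: cost 5+8=13, value 28+36=64
- kettle+rug: cost 5+8=13, value 28+36=64
- jacket+desk lamp: cost 5+5=10, value 28+34=62
Best: 70 util.

70 util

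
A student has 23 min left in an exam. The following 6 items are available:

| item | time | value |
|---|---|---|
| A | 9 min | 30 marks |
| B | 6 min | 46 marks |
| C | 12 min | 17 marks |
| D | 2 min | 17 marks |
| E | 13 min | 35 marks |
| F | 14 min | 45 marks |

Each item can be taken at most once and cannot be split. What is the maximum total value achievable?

This is a 0/1 knapsack; check combinations near the capacity.
- B+D+F: time 6+2+14=22, value 46+17+45=108
- B+D+E: time 6+2+13=21, value 46+17+35=98
- A+B+D: time 9+6+2=17, value 30+46+17=93
- B+F: time 6+14=20, value 46+45=91
- B+E: time 6+13=19, value 46+35=81
Best: 108 marks.

108 marks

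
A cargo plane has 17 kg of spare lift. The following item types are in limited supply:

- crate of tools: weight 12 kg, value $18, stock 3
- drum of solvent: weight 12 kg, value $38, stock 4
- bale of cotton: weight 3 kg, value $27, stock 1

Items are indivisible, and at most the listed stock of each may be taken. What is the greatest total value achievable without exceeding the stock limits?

$65

Top feasible selections:
- 1×drum of solvent + 1×bale of cotton: weight 15, value 65
- 1×crate of tools + 1×bale of cotton: weight 15, value 45
- 1×drum of solvent: weight 12, value 38
- 1×bale of cotton: weight 3, value 27
Best: $65.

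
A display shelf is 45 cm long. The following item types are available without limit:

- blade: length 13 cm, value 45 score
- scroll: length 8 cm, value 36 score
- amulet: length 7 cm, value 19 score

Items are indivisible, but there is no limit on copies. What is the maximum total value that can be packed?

189 score

Best value-per-unit is scroll at 36/8; filling with it alone gives 5×36 = 180.
Optimal mix: 1×blade + 4×scroll → length 45, value 189.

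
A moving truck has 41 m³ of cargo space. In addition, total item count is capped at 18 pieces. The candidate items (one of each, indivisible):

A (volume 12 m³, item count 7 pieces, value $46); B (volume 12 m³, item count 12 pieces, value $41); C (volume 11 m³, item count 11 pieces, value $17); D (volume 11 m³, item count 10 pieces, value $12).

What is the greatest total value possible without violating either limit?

$63

Feasible sets respecting both limits:
- A+C: volume 23, item count 18, value 63
- A+D: volume 23, item count 17, value 58
- A: volume 12, item count 7, value 46
- B: volume 12, item count 12, value 41
Best: $63.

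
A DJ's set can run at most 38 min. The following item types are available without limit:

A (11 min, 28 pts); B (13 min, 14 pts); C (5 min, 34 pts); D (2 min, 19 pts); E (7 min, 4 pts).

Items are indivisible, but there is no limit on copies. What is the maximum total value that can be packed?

361 pts

Best value-per-unit is D at 19/2, and filling with it alone uses duration 19×2=38. No mix of the others beats 19×19 = 361.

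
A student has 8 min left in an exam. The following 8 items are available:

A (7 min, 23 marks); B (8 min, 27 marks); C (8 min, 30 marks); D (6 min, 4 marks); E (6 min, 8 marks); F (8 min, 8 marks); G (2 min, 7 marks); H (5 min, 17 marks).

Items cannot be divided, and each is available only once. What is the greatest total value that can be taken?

30 marks

Check high-value combinations within 8 min:
- C: time 8, value 30
- B: time 8, value 27
- G+H: time 2+5=7, value 7+17=24
- A: time 7, value 23
- H: time 5, value 17
Best: 30 marks.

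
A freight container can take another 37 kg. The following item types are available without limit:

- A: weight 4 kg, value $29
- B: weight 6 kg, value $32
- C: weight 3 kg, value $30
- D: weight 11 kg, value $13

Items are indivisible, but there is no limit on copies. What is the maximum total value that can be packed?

$360

Best value-per-unit is C at 30/3, and filling with it alone uses weight 12×3=36. No mix of the others beats 12×30 = 360.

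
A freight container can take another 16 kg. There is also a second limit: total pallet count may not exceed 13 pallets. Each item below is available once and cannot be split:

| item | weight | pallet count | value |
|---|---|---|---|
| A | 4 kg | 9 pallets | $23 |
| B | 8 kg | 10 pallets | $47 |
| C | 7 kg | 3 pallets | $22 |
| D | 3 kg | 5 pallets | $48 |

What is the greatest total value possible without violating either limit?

$70

Feasible sets respecting both limits:
- C+D: weight 10, pallet count 8, value 70
- B+C: weight 15, pallet count 13, value 69
- D: weight 3, pallet count 5, value 48
Best: $70.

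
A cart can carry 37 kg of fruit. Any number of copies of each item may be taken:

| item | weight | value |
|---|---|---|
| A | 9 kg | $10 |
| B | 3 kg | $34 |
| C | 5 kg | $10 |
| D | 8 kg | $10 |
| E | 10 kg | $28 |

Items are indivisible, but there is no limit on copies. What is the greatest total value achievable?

$408

Best value-per-unit is B at 34/3, and filling with it alone uses weight 12×3=36. No mix of the others beats 12×34 = 408.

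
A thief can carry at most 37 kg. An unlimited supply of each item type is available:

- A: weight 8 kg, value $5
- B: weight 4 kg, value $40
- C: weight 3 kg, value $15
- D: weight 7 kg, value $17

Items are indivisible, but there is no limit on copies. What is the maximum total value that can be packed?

Best value-per-unit is B at 40/4, and filling with it alone uses weight 9×4=36. No mix of the others beats 9×40 = 360.

$360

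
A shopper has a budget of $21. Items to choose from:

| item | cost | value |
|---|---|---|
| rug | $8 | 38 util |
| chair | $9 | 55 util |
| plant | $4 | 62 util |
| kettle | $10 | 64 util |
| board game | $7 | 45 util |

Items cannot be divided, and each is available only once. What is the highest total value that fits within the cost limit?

171 util

Check high-value combinations within $21:
- plant+kettle+board game: cost 4+10+7=21, value 62+64+45=171
- chair+plant+board game: cost 9+4+7=20, value 55+62+45=162
- rug+chair+plant: cost 8+9+4=21, value 38+55+62=155
- rug+plant+board game: cost 8+4+7=19, value 38+62+45=145
Best: 171 util.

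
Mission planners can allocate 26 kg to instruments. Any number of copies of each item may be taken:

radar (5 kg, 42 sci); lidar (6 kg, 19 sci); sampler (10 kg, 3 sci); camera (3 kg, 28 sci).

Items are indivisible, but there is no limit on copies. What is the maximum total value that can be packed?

238 sci

Best value-per-unit is camera at 28/3; filling with it alone gives 8×28 = 224.
Optimal mix: 1×radar + 7×camera → mass 26, value 238.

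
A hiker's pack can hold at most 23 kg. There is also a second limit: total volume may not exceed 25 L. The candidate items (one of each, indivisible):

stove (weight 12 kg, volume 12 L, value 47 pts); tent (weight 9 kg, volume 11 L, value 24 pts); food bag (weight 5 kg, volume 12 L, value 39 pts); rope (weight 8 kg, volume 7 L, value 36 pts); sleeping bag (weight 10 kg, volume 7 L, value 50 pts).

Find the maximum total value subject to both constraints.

Feasible sets respecting both limits:
- stove+sleeping bag: weight 22, volume 19, value 97
- food bag+sleeping bag: weight 15, volume 19, value 89
- stove+food bag: weight 17, volume 24, value 86
- rope+sleeping bag: weight 18, volume 14, value 86
Best: 97 pts.

97 pts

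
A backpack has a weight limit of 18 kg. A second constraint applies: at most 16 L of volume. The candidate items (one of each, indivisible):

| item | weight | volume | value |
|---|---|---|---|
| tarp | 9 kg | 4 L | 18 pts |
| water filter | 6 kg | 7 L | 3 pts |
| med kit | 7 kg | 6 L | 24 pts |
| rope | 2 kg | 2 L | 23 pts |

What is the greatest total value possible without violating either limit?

Feasible sets respecting both limits:
- tarp+med kit+rope: weight 18, volume 12, value 65
- water filter+med kit+rope: weight 15, volume 15, value 50
- med kit+rope: weight 9, volume 8, value 47
- tarp+water filter+rope: weight 17, volume 13, value 44
Best: 65 pts.

65 pts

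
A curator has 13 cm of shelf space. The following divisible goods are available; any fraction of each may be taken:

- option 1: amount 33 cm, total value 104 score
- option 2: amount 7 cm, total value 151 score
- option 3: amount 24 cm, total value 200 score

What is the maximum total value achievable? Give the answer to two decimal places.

Take in order of value per unit:
- option 2 (151/7 per unit): all 7 → value 151, running total 151.00
- option 3 (200/24 per unit): 6 of 24 → value 6×200/24 = 50.0000, running total 201.00
Total 201.00.

201.00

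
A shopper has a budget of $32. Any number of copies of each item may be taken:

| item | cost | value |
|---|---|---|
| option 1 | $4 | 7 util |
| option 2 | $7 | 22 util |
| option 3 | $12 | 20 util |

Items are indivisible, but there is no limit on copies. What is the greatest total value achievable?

95 util

Best value-per-unit is option 2 at 22/7; filling with it alone gives 4×22 = 88.
Optimal mix: 1×option 1 + 4×option 2 → cost 32, value 95.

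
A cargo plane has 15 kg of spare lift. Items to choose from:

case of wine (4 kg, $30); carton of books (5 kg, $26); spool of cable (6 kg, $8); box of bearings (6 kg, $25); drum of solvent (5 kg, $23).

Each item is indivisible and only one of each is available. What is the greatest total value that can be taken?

$81

This is a 0/1 knapsack; check combinations near the capacity.
- case of wine+carton of books+box of bearings: weight 4+5+6=15, value 30+26+25=81
- case of wine+carton of books+drum of solvent: weight 4+5+5=14, value 30+26+23=79
- case of wine+box of bearings+drum of solvent: weight 4+6+5=15, value 30+25+23=78
Best: $81.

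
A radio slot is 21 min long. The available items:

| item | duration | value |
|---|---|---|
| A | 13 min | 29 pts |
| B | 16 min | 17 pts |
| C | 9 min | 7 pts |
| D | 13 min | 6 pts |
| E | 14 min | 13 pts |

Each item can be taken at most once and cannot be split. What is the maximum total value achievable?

29 pts

Check high-value combinations within 21 min:
- A: duration 13, value 29
- B: duration 16, value 17
- E: duration 14, value 13
Best: 29 pts.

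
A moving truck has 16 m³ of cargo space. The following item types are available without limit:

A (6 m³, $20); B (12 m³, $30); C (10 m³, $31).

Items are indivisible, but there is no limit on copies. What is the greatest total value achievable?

Best value-per-unit is A at 20/6; filling with it alone gives 2×20 = 40.
Optimal mix: 1×A + 1×C → volume 16, value 51.

$51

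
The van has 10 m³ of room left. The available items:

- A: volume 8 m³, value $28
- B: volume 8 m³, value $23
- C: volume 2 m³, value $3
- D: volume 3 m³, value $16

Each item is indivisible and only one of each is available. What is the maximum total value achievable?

This is a 0/1 knapsack; check combinations near the capacity.
- A+C: volume 8+2=10, value 28+3=31
- A: volume 8, value 28
- B+C: volume 8+2=10, value 23+3=26
Best: $31.

$31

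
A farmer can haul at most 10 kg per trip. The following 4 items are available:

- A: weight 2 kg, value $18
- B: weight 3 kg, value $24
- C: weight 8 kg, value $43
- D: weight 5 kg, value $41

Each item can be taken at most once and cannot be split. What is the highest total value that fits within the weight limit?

$83

Check high-value combinations within 10 kg:
- A+B+D: weight 2+3+5=10, value 18+24+41=83
- B+D: weight 3+5=8, value 24+41=65
- A+C: weight 2+8=10, value 18+43=61
- A+D: weight 2+5=7, value 18+41=59
- C: weight 8, value 43
Best: $83.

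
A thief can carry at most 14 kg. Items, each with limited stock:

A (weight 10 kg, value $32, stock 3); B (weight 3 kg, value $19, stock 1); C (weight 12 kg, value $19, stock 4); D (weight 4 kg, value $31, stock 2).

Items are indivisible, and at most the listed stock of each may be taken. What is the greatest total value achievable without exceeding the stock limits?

$81

Top feasible selections:
- 1×B + 2×D: weight 11, value 81
- 1×A + 1×D: weight 14, value 63
- 2×D: weight 8, value 62
- 1×A + 1×B: weight 13, value 51
Best: $81.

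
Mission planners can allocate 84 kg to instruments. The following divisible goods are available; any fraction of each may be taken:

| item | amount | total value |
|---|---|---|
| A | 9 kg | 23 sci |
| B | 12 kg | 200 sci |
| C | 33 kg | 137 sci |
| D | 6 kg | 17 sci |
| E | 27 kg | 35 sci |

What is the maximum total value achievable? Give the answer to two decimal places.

408.11

Take in order of value per unit:
- B (200/12 per unit): all 12 → value 200, running total 200.00
- C (137/33 per unit): all 33 → value 137, running total 337.00
- D (17/6 per unit): all 6 → value 17, running total 354.00
- A (23/9 per unit): all 9 → value 23, running total 377.00
- E (35/27 per unit): 24 of 27 → value 24×35/27 = 31.1111, running total 408.11
Total 408.11.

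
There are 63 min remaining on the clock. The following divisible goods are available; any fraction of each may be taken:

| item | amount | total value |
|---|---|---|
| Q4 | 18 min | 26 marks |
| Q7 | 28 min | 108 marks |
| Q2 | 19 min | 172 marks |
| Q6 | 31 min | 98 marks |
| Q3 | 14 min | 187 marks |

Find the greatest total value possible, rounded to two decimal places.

Take in order of value per unit:
- Q3 (187/14 per unit): all 14 → value 187, running total 187.00
- Q2 (172/19 per unit): all 19 → value 172, running total 359.00
- Q7 (108/28 per unit): all 28 → value 108, running total 467.00
- Q6 (98/31 per unit): 2 of 31 → value 2×98/31 = 6.3226, running total 473.32
Total 473.32.

473.32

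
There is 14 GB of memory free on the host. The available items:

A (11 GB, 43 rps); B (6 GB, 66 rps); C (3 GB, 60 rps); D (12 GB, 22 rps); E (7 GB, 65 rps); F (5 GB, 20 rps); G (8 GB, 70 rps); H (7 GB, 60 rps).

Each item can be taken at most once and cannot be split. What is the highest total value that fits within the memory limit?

146 rps

Check high-value combinations within 14 GB:
- B+C+F: memory 6+3+5=14, value 66+60+20=146
- B+G: memory 6+8=14, value 66+70=136
- B+E: memory 6+7=13, value 66+65=131
- C+G: memory 3+8=11, value 60+70=130
- B+C: memory 6+3=9, value 66+60=126
Best: 146 rps.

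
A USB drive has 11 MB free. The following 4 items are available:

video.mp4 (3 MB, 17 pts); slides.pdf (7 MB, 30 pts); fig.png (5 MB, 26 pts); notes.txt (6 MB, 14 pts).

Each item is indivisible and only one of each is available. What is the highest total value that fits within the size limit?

47 pts

Check high-value combinations within 11 MB:
- video.mp4+slides.pdf: size 3+7=10, value 17+30=47
- video.mp4+fig.png: size 3+5=8, value 17+26=43
- fig.png+notes.txt: size 5+6=11, value 26+14=40
- video.mp4+notes.txt: size 3+6=9, value 17+14=31
- slides.pdf: size 7, value 30
Best: 47 pts.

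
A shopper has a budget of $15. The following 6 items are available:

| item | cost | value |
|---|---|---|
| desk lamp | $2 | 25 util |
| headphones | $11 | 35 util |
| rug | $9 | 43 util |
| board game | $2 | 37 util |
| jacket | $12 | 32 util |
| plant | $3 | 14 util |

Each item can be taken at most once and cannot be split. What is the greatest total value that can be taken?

This is a 0/1 knapsack; check combinations near the capacity.
- desk lamp+rug+board game: cost 2+9+2=13, value 25+43+37=105
- desk lamp+headphones+board game: cost 2+11+2=15, value 25+35+37=97
- rug+board game+plant: cost 9+2+3=14, value 43+37+14=94
- desk lamp+rug+plant: cost 2+9+3=14, value 25+43+14=82
- rug+board game: cost 9+2=11, value 43+37=80
Best: 105 util.

105 util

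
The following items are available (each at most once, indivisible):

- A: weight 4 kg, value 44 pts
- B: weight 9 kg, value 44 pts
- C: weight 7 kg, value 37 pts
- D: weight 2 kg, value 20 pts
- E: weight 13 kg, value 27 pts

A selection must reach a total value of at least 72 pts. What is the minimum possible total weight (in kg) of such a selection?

Subsets with value ≥ 72, sorted by total weight:
- A+C: weight 11, value 81
- A+C+D: weight 13, value 101
- A+B: weight 13, value 88
Minimum weight: 11 kg.

11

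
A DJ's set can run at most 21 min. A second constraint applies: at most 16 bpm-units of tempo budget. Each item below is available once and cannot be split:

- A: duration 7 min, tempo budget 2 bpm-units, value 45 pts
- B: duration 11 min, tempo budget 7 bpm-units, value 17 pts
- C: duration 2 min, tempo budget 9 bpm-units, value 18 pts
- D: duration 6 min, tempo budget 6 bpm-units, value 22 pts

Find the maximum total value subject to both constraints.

Feasible sets respecting both limits:
- A+D: duration 13, tempo budget 8, value 67
- A+C: duration 9, tempo budget 11, value 63
- A+B: duration 18, tempo budget 9, value 62
Best: 67 pts.

67 pts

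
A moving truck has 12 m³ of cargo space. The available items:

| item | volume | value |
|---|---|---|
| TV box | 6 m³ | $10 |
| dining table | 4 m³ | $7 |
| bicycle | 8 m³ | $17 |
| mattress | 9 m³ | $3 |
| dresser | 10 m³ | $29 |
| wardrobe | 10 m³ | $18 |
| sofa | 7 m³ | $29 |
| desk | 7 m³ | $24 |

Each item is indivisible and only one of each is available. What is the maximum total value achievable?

Check high-value combinations within 12 m³:
- dining table+sofa: volume 4+7=11, value 7+29=36
- dining table+desk: volume 4+7=11, value 7+24=31
- sofa: volume 7, value 29
- dresser: volume 10, value 29
Best: $36.

$36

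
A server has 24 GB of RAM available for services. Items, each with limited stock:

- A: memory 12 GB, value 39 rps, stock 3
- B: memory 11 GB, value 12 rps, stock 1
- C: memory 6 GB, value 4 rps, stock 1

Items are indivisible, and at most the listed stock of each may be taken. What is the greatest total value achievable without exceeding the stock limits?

78 rps

Top feasible selections:
- 2×A: memory 24, value 78
- 1×A + 1×B: memory 23, value 51
Best: 78 rps.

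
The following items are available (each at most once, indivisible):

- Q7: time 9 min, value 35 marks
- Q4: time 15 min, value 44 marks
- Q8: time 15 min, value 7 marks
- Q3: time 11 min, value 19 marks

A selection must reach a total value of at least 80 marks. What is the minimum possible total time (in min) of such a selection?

35

Subsets with value ≥ 80, sorted by total time:
- Q7+Q4+Q3: time 35, value 98
- Q7+Q4+Q8: time 39, value 86
- Q7+Q4+Q8+Q3: time 50, value 105
Minimum time: 35 min.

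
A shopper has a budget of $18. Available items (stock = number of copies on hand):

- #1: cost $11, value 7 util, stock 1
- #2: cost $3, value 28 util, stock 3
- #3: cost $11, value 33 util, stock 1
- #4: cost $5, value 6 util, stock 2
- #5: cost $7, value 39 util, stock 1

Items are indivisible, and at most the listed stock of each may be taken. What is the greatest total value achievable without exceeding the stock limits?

Best selections within cost 18 and stock limits:
- 3×#2 + 1×#5: cost 16, value 123
- 2×#2 + 1×#4 + 1×#5: cost 18, value 101
Best: 123 util.

123 util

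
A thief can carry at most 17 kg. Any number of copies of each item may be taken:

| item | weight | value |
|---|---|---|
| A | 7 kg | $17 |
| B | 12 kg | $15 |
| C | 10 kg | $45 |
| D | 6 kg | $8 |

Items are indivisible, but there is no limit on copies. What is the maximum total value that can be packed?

Best value-per-unit is C at 45/10; filling with it alone gives 1×45 = 45.
Optimal mix: 1×A + 1×C → weight 17, value 62.

$62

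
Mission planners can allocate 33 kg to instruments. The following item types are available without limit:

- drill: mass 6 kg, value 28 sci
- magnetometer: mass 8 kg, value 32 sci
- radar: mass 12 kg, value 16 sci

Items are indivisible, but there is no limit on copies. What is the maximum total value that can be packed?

144 sci

Best value-per-unit is drill at 28/6; filling with it alone gives 5×28 = 140.
Optimal mix: 4×drill + 1×magnetometer → mass 32, value 144.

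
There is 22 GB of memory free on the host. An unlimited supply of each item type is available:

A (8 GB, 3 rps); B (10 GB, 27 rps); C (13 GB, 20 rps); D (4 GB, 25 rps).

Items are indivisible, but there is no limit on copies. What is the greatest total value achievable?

125 rps

Best value-per-unit is D at 25/4, and filling with it alone uses memory 5×4=20. No mix of the others beats 5×25 = 125.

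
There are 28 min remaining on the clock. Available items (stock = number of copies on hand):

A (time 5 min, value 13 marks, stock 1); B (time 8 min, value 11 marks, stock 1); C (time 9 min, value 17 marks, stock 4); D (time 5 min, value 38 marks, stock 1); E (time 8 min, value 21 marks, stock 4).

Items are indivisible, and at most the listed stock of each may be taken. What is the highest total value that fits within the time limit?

Top feasible selections:
- 1×A + 1×D + 2×E: time 26, value 93
- 1×A + 1×C + 1×D + 1×E: time 27, value 89
- 1×A + 2×C + 1×D: time 28, value 85
Best: 93 marks.

93 marks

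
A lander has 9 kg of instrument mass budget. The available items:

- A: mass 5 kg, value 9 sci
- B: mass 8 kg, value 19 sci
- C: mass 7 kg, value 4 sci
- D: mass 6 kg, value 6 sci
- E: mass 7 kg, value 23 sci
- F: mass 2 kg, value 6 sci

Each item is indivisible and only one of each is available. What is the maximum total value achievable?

Check high-value combinations within 9 kg:
- E+F: mass 7+2=9, value 23+6=29
- E: mass 7, value 23
- B: mass 8, value 19
- A+F: mass 5+2=7, value 9+6=15
- D+F: mass 6+2=8, value 6+6=12
Best: 29 sci.

29 sci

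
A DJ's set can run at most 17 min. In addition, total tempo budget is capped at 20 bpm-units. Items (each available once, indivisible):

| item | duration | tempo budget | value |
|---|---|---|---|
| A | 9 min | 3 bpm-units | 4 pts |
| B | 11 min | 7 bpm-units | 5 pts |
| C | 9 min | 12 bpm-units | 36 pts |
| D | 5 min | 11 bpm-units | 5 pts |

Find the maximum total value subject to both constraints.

Feasible sets respecting both limits:
- C: duration 9, tempo budget 12, value 36
- B+D: duration 16, tempo budget 18, value 10
- A+D: duration 14, tempo budget 14, value 9
- B: duration 11, tempo budget 7, value 5
Best: 36 pts.

36 pts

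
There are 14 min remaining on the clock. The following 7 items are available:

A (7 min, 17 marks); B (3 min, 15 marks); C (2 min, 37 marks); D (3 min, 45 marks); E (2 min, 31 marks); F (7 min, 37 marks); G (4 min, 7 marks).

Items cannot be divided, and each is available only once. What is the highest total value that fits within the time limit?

150 marks

Check high-value combinations within 14 min:
- C+D+E+F: time 2+3+2+7=14, value 37+45+31+37=150
- B+C+D+E+G: time 3+2+3+2+4=14, value 15+37+45+31+7=135
- A+C+D+E: time 7+2+3+2=14, value 17+37+45+31=130
- B+C+D+E: time 3+2+3+2=10, value 15+37+45+31=128
- C+D+E+G: time 2+3+2+4=11, value 37+45+31+7=120
Best: 150 marks.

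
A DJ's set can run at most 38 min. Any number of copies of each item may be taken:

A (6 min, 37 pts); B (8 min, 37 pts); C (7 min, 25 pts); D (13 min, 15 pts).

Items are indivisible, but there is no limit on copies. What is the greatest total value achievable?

Best value-per-unit is A at 37/6, and filling with it alone uses duration 6×6=36. No mix of the others beats 6×37 = 222.

222 pts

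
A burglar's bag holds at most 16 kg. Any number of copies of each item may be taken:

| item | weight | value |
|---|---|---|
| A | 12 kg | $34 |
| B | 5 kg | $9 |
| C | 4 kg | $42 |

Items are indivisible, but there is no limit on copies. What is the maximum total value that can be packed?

$168

Best value-per-unit is C at 42/4, and filling with it alone uses weight 4×4=16. No mix of the others beats 4×42 = 168.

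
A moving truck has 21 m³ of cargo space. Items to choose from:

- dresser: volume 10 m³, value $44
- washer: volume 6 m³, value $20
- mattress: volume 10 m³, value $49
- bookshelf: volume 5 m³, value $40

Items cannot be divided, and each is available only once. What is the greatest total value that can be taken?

This is a 0/1 knapsack; check combinations near the capacity.
- washer+mattress+bookshelf: volume 6+10+5=21, value 20+49+40=109
- dresser+washer+bookshelf: volume 10+6+5=21, value 44+20+40=104
- dresser+mattress: volume 10+10=20, value 44+49=93
Best: $109.

$109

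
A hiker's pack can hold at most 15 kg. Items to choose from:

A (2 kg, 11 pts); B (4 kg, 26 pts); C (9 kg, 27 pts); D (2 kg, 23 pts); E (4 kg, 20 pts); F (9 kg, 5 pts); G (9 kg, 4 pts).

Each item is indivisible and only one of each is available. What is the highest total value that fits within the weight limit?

80 pts

Check high-value combinations within 15 kg:
- A+B+D+E: weight 2+4+2+4=12, value 11+26+23+20=80
- B+C+D: weight 4+9+2=15, value 26+27+23=76
- C+D+E: weight 9+2+4=15, value 27+23+20=70
- B+D+E: weight 4+2+4=10, value 26+23+20=69
Best: 80 pts.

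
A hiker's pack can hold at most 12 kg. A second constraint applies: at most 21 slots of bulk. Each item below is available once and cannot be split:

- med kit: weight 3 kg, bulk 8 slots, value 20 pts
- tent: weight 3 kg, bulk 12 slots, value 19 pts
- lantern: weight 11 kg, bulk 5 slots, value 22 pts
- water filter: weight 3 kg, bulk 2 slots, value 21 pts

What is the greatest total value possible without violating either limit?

41 pts

Feasible sets respecting both limits:
- med kit+water filter: weight 6, bulk 10, value 41
- tent+water filter: weight 6, bulk 14, value 40
- med kit+tent: weight 6, bulk 20, value 39
- lantern: weight 11, bulk 5, value 22
Best: 41 pts.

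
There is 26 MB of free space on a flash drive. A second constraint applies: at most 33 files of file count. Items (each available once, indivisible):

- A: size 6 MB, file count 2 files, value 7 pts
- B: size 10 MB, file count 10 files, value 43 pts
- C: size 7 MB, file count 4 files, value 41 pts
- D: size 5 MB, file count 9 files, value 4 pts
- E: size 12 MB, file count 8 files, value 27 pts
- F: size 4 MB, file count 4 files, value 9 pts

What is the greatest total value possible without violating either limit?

Feasible sets respecting both limits:
- B+C+D+F: size 26, file count 27, value 97
- B+C+F: size 21, file count 18, value 93
- A+B+C: size 23, file count 16, value 91
Best: 97 pts.

97 pts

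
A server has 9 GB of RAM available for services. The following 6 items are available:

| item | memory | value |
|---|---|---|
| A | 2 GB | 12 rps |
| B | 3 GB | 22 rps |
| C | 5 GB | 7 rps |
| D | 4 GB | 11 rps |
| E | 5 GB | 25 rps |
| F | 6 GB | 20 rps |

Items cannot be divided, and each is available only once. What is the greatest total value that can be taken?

Check high-value combinations within 9 GB:
- B+E: memory 3+5=8, value 22+25=47
- A+B+D: memory 2+3+4=9, value 12+22+11=45
- B+F: memory 3+6=9, value 22+20=42
- A+E: memory 2+5=7, value 12+25=37
Best: 47 rps.

47 rps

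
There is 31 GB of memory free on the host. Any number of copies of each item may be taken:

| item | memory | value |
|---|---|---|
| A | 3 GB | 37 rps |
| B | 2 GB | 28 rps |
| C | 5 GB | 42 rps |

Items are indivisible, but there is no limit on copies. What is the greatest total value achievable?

429 rps

Best value-per-unit is B at 28/2; filling with it alone gives 15×28 = 420.
Optimal mix: 1×A + 14×B → memory 31, value 429.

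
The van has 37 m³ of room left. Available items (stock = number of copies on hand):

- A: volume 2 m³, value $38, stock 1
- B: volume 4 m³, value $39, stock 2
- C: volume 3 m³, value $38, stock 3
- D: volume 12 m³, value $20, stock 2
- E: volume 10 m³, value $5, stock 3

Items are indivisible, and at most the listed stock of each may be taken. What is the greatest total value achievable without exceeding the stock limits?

Best selections within volume 37 and stock limits:
- 1×A + 2×B + 3×C + 1×D: volume 31, value 250
- 1×A + 2×B + 3×C + 1×E: volume 29, value 235
Best: $250.

$250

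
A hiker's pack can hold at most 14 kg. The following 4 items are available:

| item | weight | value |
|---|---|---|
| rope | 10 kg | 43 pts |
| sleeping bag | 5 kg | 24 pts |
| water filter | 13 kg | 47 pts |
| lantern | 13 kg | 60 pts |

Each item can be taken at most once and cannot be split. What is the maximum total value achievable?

Check high-value combinations within 14 kg:
- lantern: weight 13, value 60
- water filter: weight 13, value 47
- rope: weight 10, value 43
- sleeping bag: weight 5, value 24
Best: 60 pts.

60 pts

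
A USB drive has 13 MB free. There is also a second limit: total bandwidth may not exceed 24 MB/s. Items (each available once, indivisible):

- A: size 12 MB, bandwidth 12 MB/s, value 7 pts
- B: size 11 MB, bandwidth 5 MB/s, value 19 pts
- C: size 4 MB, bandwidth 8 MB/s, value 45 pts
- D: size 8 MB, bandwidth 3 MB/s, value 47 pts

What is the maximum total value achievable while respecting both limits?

92 pts

Feasible sets respecting both limits:
- C+D: size 12, bandwidth 11, value 92
- D: size 8, bandwidth 3, value 47
- C: size 4, bandwidth 8, value 45
Best: 92 pts.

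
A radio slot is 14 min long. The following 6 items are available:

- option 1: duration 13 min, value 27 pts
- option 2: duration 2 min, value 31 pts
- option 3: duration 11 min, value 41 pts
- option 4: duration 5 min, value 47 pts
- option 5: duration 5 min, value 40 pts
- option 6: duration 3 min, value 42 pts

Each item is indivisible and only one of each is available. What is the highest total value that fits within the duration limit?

Check high-value combinations within 14 min:
- option 4+option 5+option 6: duration 5+5+3=13, value 47+40+42=129
- option 2+option 4+option 6: duration 2+5+3=10, value 31+47+42=120
- option 2+option 4+option 5: duration 2+5+5=12, value 31+47+40=118
- option 2+option 5+option 6: duration 2+5+3=10, value 31+40+42=113
Best: 129 pts.

129 pts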